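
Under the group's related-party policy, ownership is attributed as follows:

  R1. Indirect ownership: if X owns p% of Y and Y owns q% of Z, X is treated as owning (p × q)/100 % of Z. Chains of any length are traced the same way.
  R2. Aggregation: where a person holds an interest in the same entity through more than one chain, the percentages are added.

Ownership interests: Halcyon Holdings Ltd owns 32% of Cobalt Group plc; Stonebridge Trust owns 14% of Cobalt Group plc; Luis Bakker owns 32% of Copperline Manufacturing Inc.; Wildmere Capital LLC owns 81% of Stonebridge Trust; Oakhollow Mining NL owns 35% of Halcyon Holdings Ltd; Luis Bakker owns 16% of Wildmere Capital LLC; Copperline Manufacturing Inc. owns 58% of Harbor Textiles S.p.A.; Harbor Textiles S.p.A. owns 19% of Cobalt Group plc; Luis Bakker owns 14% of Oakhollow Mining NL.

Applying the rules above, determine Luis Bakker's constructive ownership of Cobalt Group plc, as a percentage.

6.9088%

Chain via Oakhollow Mining NL → Halcyon Holdings Ltd (R1): 14% × 35% × 32% = 1.568% of Cobalt Group plc.
Chain via Copperline Manufacturing Inc. → Harbor Textiles S.p.A. (R1): 32% × 58% × 19% = 3.5264% of Cobalt Group plc.
Chain via Wildmere Capital LLC → Stonebridge Trust (R1): 16% × 81% × 14% = 1.8144% of Cobalt Group plc.
Aggregating (R2): 1.568% + 3.5264% + 1.8144% = 6.9088%.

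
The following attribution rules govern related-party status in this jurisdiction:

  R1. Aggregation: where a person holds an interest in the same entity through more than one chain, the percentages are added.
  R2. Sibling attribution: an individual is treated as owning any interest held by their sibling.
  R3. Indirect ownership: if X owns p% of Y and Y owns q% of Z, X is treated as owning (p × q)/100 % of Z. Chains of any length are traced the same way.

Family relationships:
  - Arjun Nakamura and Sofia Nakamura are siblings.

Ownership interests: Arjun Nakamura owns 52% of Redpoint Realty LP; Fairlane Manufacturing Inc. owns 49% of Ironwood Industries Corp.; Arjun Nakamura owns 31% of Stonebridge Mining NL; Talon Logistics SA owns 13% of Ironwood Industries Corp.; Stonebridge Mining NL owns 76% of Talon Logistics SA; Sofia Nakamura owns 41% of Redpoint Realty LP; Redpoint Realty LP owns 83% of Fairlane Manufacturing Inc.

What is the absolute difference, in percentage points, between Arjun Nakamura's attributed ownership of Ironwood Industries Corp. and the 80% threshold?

By sibling attribution (R2), Arjun Nakamura is treated as also owning Sofia Nakamura's interest in Redpoint Realty LP, giving 52% + 41% = 93%.
Chain via Stonebridge Mining NL → Talon Logistics SA (R3): 31% × 76% × 13% = 3.0628% of Ironwood Industries Corp.
Chain via Redpoint Realty LP → Fairlane Manufacturing Inc. (R3): 93% × 83% × 49% = 37.8231% of Ironwood Industries Corp.
Aggregating (R1): 3.0628% + 37.8231% = 40.8859%.
40.8859% falls short of the 80% threshold by 39.1141 percentage points.

39.1141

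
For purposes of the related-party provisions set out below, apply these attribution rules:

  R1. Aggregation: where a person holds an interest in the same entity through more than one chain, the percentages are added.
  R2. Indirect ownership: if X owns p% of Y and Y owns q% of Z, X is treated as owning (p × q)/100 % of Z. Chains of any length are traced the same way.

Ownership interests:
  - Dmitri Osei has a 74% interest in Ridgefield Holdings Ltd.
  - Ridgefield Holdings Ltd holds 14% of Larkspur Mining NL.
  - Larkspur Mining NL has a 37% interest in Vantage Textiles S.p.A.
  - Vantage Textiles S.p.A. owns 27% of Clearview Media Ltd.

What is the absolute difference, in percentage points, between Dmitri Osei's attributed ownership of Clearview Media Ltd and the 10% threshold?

8.965036

Chain via Ridgefield Holdings Ltd → Larkspur Mining NL → Vantage Textiles S.p.A. (R2): 74% × 14% × 37% × 27% = 1.034964% of Clearview Media Ltd.
1.034964% falls short of the 10% threshold by 8.965036 percentage points.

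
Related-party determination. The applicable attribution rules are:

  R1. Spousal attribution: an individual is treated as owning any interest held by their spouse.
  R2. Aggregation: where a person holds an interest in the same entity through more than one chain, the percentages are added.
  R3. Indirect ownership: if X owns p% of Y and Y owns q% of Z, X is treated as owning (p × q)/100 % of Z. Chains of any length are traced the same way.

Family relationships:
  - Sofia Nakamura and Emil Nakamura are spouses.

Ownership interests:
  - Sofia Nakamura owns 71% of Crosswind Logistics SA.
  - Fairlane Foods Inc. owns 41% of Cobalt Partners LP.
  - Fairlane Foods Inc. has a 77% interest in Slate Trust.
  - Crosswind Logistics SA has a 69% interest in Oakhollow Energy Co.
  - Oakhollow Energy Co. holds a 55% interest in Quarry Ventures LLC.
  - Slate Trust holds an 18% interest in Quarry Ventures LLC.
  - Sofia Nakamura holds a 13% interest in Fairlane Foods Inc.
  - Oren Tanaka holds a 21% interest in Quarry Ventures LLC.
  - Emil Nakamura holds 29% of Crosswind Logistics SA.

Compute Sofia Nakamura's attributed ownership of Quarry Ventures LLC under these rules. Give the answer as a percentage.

39.7518%

By spousal attribution (R1), Sofia Nakamura is treated as also owning Emil Nakamura's interest in Crosswind Logistics SA, giving 71% + 29% = 100%.
Chain via Crosswind Logistics SA → Oakhollow Energy Co. (R3): 100% × 69% × 55% = 37.95% of Quarry Ventures LLC.
Chain via Fairlane Foods Inc. → Slate Trust (R3): 13% × 77% × 18% = 1.8018% of Quarry Ventures LLC.
Aggregating (R2): 37.95% + 1.8018% = 39.7518%.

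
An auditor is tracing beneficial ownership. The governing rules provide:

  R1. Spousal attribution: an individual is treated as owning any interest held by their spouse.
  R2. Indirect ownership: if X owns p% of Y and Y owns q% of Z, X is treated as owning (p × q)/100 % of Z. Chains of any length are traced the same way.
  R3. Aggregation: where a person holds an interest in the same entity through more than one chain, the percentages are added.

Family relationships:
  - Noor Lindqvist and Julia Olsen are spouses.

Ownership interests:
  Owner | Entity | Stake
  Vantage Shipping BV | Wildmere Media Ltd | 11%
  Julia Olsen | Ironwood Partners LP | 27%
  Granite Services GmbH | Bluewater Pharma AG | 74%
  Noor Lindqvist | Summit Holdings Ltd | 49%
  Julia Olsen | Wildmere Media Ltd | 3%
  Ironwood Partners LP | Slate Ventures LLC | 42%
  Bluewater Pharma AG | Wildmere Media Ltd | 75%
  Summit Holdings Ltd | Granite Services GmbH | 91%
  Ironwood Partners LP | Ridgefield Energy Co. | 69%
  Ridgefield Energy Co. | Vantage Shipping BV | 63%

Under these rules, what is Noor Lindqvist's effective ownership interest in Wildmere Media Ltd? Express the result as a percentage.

By spousal attribution (R1), Noor Lindqvist is treated as owning Julia Olsen's 27% interest in Ironwood Partners LP.
By spousal attribution (R1), Noor Lindqvist is treated as owning Julia Olsen's 3% interest in Wildmere Media Ltd.
Chain via Summit Holdings Ltd → Granite Services GmbH → Bluewater Pharma AG (R2): 49% × 91% × 74% × 75% = 24.74745% of Wildmere Media Ltd.
Chain via Ironwood Partners LP → Ridgefield Energy Co. → Vantage Shipping BV (R2): 27% × 69% × 63% × 11% = 1.291059% of Wildmere Media Ltd.
Direct interest in Wildmere Media Ltd: 3%.
Aggregating (R3): 24.74745% + 1.291059% + 3% = 29.038509%.

29.038509%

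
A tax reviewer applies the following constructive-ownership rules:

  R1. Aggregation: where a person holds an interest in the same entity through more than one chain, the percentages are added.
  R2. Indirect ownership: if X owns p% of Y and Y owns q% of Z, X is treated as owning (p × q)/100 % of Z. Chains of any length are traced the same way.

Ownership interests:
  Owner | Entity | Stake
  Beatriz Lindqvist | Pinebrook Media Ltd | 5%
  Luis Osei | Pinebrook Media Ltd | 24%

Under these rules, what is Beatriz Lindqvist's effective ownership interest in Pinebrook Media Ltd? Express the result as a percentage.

Direct interest in Pinebrook Media Ltd: 5%.

5%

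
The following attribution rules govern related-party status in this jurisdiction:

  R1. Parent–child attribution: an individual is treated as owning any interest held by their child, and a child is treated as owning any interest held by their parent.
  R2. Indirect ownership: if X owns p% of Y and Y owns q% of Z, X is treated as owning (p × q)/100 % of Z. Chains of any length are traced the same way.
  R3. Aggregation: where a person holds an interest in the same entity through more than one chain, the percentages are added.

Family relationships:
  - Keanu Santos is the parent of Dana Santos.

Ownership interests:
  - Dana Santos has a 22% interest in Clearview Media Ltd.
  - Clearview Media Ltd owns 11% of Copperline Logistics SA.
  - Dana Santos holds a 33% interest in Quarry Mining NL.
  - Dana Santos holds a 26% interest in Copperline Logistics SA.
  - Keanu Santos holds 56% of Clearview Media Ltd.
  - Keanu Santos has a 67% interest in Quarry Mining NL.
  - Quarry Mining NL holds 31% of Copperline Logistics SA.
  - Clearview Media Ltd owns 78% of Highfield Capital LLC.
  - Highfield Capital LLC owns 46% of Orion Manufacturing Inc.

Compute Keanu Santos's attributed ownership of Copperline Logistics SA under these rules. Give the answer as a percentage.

65.58%

By parent–child attribution (R1), Keanu Santos is treated as also owning Dana Santos's interest in Quarry Mining NL, giving 67% + 33% = 100%.
By parent–child attribution (R1), Keanu Santos is treated as also owning Dana Santos's interest in Clearview Media Ltd, giving 56% + 22% = 78%.
By parent–child attribution (R1), Keanu Santos is treated as owning Dana Santos's 26% interest in Copperline Logistics SA.
Chain via Quarry Mining NL (R2): 100% × 31% = 31% of Copperline Logistics SA.
Chain via Clearview Media Ltd (R2): 78% × 11% = 8.58% of Copperline Logistics SA.
Direct interest in Copperline Logistics SA: 26%.
Aggregating (R3): 31% + 8.58% + 26% = 65.58%.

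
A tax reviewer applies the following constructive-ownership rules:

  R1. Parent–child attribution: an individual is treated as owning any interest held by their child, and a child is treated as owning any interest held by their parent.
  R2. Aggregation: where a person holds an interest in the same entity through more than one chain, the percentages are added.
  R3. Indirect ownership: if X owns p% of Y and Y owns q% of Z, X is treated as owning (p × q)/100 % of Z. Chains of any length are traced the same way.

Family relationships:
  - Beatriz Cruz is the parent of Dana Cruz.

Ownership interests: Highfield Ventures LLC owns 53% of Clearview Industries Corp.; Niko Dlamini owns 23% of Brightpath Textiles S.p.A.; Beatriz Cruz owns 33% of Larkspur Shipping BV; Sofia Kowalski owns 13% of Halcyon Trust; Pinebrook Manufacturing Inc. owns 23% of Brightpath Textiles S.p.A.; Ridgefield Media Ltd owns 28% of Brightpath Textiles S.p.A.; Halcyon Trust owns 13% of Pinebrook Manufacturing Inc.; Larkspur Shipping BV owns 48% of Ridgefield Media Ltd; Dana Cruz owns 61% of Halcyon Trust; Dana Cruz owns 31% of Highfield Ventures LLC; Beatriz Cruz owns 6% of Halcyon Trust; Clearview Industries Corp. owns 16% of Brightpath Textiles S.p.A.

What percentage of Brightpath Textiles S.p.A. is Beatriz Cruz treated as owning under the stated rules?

9.0673%

By parent–child attribution (R1), Beatriz Cruz is treated as also owning Dana Cruz's interest in Halcyon Trust, giving 6% + 61% = 67%.
By parent–child attribution (R1), Beatriz Cruz is treated as owning Dana Cruz's 31% interest in Highfield Ventures LLC.
Chain via Larkspur Shipping BV → Ridgefield Media Ltd (R3): 33% × 48% × 28% = 4.4352% of Brightpath Textiles S.p.A.
Chain via Halcyon Trust → Pinebrook Manufacturing Inc. (R3): 67% × 13% × 23% = 2.0033% of Brightpath Textiles S.p.A.
Chain via Highfield Ventures LLC → Clearview Industries Corp. (R3): 31% × 53% × 16% = 2.6288% of Brightpath Textiles S.p.A.
Aggregating (R2): 4.4352% + 2.0033% + 2.6288% = 9.0673%.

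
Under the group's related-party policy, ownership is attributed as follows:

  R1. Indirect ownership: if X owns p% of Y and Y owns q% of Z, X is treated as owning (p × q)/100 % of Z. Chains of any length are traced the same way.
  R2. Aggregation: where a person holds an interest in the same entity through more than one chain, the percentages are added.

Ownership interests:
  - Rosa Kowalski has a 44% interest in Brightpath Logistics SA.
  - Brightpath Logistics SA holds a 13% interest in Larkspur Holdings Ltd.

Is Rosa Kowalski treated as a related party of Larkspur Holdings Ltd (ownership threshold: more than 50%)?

No

Chain via Brightpath Logistics SA (R1): 44% × 13% = 5.72% of Larkspur Holdings Ltd.
5.72% does not exceed the 50% threshold, so Rosa is not a related party to Larkspur Holdings Ltd.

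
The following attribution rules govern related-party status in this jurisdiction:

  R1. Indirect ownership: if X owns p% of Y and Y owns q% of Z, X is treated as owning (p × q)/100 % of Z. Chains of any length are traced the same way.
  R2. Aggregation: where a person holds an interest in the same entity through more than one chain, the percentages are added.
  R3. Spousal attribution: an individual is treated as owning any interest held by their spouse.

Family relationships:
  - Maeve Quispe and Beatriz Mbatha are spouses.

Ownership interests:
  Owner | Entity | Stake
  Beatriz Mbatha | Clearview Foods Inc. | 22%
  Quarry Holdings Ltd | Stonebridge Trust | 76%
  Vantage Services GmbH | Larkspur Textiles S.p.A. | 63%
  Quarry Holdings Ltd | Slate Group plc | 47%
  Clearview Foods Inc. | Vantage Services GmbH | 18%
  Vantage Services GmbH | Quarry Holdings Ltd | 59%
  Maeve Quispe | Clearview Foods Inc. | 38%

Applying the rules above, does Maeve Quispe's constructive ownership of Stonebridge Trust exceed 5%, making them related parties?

By spousal attribution (R3), Maeve Quispe is treated as also owning Beatriz Mbatha's interest in Clearview Foods Inc, giving 38% + 22% = 60%.
Chain via Clearview Foods Inc. → Vantage Services GmbH → Quarry Holdings Ltd (R1): 60% × 18% × 59% × 76% = 4.84272% of Stonebridge Trust.
4.84272% does not exceed the 5% threshold, so Maeve is not a related party to Stonebridge Trust.

No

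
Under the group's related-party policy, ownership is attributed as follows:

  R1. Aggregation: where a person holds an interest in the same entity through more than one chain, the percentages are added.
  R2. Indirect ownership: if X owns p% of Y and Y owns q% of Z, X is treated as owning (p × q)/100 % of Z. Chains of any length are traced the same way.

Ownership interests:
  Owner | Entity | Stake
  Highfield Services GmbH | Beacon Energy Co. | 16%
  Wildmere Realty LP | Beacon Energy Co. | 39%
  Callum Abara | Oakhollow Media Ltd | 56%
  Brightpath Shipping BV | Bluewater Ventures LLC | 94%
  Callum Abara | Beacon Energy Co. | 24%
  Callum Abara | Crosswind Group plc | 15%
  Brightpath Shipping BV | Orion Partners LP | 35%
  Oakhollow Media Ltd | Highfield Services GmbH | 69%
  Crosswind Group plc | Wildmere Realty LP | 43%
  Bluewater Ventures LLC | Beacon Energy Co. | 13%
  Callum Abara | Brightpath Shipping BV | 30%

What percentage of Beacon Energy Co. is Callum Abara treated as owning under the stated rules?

36.3639%

Chain via Oakhollow Media Ltd → Highfield Services GmbH (R2): 56% × 69% × 16% = 6.1824% of Beacon Energy Co.
Chain via Crosswind Group plc → Wildmere Realty LP (R2): 15% × 43% × 39% = 2.5155% of Beacon Energy Co.
Chain via Brightpath Shipping BV → Bluewater Ventures LLC (R2): 30% × 94% × 13% = 3.666% of Beacon Energy Co.
Direct interest in Beacon Energy Co: 24%.
Aggregating (R1): 6.1824% + 2.5155% + 3.666% + 24% = 36.3639%.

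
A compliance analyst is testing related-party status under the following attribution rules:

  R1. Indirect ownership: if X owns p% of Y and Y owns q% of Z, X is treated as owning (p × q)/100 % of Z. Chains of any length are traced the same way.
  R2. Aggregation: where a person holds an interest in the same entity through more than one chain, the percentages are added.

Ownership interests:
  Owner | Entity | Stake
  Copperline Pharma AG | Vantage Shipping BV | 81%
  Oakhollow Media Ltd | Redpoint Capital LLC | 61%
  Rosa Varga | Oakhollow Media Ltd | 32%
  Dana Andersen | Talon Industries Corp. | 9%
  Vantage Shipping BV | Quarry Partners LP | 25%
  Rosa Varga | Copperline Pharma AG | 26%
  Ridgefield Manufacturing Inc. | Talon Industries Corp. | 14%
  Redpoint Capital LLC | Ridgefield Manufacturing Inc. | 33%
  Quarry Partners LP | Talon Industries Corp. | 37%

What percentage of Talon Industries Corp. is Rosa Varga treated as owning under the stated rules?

2.849874%

Chain via Copperline Pharma AG → Vantage Shipping BV → Quarry Partners LP (R1): 26% × 81% × 25% × 37% = 1.94805% of Talon Industries Corp.
Chain via Oakhollow Media Ltd → Redpoint Capital LLC → Ridgefield Manufacturing Inc. (R1): 32% × 61% × 33% × 14% = 0.901824% of Talon Industries Corp.
Aggregating (R2): 1.94805% + 0.901824% = 2.849874%.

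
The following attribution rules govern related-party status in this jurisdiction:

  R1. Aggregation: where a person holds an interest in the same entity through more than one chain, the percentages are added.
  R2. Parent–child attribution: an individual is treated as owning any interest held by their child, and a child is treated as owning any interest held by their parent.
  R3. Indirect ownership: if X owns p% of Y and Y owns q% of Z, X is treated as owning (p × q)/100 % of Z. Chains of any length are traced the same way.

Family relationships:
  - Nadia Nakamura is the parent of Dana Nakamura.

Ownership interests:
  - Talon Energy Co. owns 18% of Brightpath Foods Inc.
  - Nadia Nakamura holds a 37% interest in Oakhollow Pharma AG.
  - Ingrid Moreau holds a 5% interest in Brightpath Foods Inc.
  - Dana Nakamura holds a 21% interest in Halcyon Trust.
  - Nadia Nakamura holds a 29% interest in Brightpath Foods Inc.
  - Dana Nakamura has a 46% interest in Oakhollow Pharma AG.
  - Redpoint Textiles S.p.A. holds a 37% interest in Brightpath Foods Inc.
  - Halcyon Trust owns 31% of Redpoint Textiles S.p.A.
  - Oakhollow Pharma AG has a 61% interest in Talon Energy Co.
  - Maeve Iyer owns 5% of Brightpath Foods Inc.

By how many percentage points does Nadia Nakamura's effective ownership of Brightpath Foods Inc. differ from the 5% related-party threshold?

By parent–child attribution (R2), Nadia Nakamura is treated as also owning Dana Nakamura's interest in Oakhollow Pharma AG, giving 37% + 46% = 83%.
By parent–child attribution (R2), Nadia Nakamura is treated as owning Dana Nakamura's 21% interest in Halcyon Trust.
Chain via Oakhollow Pharma AG → Talon Energy Co. (R3): 83% × 61% × 18% = 9.1134% of Brightpath Foods Inc.
Direct interest in Brightpath Foods Inc: 29%.
Chain via Halcyon Trust → Redpoint Textiles S.p.A. (R3): 21% × 31% × 37% = 2.4087% of Brightpath Foods Inc.
Aggregating (R1): 9.1134% + 29% + 2.4087% = 40.5221%.
40.5221% exceeds the 5% threshold by 35.5221 percentage points.

35.5221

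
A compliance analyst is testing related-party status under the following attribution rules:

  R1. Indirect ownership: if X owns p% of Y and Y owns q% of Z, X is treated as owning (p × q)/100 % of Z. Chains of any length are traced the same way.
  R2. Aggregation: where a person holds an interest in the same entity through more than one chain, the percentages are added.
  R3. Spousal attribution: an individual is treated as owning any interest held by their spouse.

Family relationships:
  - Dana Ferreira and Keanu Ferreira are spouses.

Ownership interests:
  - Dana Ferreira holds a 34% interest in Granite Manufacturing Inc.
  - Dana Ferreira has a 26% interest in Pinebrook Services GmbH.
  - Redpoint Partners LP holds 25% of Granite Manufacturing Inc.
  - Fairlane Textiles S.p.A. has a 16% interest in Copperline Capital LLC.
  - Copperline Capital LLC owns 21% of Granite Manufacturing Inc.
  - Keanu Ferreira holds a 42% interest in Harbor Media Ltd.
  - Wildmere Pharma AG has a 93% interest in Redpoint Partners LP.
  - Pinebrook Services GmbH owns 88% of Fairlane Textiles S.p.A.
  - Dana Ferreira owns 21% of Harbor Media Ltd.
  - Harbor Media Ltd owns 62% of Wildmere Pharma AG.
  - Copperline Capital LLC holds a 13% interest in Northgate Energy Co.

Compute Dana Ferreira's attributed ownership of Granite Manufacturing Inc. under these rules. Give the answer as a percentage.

By spousal attribution (R3), Dana Ferreira is treated as also owning Keanu Ferreira's interest in Harbor Media Ltd, giving 21% + 42% = 63%.
Chain via Pinebrook Services GmbH → Fairlane Textiles S.p.A. → Copperline Capital LLC (R1): 26% × 88% × 16% × 21% = 0.768768% of Granite Manufacturing Inc.
Chain via Harbor Media Ltd → Wildmere Pharma AG → Redpoint Partners LP (R1): 63% × 62% × 93% × 25% = 9.08145% of Granite Manufacturing Inc.
Direct interest in Granite Manufacturing Inc: 34%.
Aggregating (R2): 0.768768% + 9.08145% + 34% = 43.850218%.

43.850218%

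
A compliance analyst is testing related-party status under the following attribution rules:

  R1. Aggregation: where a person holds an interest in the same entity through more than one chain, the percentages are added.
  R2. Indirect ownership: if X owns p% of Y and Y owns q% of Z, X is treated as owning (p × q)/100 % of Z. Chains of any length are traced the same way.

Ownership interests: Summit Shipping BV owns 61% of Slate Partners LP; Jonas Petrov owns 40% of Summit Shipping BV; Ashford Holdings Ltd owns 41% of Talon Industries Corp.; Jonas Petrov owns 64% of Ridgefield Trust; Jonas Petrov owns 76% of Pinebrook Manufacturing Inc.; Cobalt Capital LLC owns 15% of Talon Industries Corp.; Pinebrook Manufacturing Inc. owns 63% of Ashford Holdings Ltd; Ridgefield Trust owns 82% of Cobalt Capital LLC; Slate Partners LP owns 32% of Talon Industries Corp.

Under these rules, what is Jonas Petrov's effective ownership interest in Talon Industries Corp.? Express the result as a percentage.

35.3108%

Chain via Ridgefield Trust → Cobalt Capital LLC (R2): 64% × 82% × 15% = 7.872% of Talon Industries Corp.
Chain via Pinebrook Manufacturing Inc. → Ashford Holdings Ltd (R2): 76% × 63% × 41% = 19.6308% of Talon Industries Corp.
Chain via Summit Shipping BV → Slate Partners LP (R2): 40% × 61% × 32% = 7.808% of Talon Industries Corp.
Aggregating (R1): 7.872% + 19.6308% + 7.808% = 35.3108%.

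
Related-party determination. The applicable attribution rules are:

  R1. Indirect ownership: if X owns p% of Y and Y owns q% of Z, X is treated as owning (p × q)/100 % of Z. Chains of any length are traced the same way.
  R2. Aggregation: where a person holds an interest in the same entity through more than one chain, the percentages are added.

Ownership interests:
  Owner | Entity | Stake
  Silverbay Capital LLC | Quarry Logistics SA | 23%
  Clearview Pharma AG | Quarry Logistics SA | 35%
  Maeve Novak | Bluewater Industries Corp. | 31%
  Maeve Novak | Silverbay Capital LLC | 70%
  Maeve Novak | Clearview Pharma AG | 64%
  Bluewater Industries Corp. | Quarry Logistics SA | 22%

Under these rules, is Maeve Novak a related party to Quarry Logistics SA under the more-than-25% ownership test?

Chain via Clearview Pharma AG (R1): 64% × 35% = 22.4% of Quarry Logistics SA.
Chain via Silverbay Capital LLC (R1): 70% × 23% = 16.1% of Quarry Logistics SA.
Chain via Bluewater Industries Corp. (R1): 31% × 22% = 6.82% of Quarry Logistics SA.
Aggregating (R2): 22.4% + 16.1% + 6.82% = 45.32%.
45.32% exceeds the 25% threshold, so Maeve is a related party to Quarry Logistics SA.

Yes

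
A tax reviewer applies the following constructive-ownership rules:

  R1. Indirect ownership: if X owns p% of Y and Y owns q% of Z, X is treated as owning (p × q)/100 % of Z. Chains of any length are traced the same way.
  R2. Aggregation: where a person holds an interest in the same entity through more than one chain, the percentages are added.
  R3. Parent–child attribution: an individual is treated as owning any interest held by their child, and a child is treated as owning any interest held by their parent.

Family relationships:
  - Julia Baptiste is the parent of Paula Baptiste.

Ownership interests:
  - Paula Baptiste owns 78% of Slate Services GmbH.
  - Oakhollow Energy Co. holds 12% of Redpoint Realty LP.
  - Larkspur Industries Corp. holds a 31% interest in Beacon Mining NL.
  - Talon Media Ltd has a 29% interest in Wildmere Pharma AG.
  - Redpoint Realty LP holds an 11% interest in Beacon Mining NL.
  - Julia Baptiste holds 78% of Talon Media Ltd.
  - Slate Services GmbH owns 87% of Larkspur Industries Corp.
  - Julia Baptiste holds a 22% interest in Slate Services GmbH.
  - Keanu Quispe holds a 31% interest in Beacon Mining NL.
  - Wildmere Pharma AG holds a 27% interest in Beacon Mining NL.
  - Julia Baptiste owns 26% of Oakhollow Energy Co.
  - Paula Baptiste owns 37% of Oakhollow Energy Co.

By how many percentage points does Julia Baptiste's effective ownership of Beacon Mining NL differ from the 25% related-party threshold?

8.909

By parent–child attribution (R3), Julia Baptiste is treated as also owning Paula Baptiste's interest in Oakhollow Energy Co, giving 26% + 37% = 63%.
By parent–child attribution (R3), Julia Baptiste is treated as also owning Paula Baptiste's interest in Slate Services GmbH, giving 22% + 78% = 100%.
Chain via Oakhollow Energy Co. → Redpoint Realty LP (R1): 63% × 12% × 11% = 0.8316% of Beacon Mining NL.
Chain via Talon Media Ltd → Wildmere Pharma AG (R1): 78% × 29% × 27% = 6.1074% of Beacon Mining NL.
Chain via Slate Services GmbH → Larkspur Industries Corp. (R1): 100% × 87% × 31% = 26.97% of Beacon Mining NL.
Aggregating (R2): 0.8316% + 6.1074% + 26.97% = 33.909%.
33.909% exceeds the 25% threshold by 8.909 percentage points.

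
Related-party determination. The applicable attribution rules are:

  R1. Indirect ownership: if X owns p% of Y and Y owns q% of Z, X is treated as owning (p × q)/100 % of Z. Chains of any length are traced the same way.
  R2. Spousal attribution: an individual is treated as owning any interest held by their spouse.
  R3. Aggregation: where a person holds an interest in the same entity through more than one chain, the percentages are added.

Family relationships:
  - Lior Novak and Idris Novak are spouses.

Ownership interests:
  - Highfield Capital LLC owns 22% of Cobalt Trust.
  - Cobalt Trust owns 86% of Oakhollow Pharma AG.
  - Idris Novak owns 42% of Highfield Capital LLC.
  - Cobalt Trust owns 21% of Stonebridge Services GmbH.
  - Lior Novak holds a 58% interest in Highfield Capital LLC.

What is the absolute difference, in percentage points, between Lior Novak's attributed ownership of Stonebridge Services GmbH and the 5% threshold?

By spousal attribution (R2), Lior Novak is treated as also owning Idris Novak's interest in Highfield Capital LLC, giving 58% + 42% = 100%.
Chain via Highfield Capital LLC → Cobalt Trust (R1): 100% × 22% × 21% = 4.62% of Stonebridge Services GmbH.
4.62% falls short of the 5% threshold by 0.38 percentage points.

0.38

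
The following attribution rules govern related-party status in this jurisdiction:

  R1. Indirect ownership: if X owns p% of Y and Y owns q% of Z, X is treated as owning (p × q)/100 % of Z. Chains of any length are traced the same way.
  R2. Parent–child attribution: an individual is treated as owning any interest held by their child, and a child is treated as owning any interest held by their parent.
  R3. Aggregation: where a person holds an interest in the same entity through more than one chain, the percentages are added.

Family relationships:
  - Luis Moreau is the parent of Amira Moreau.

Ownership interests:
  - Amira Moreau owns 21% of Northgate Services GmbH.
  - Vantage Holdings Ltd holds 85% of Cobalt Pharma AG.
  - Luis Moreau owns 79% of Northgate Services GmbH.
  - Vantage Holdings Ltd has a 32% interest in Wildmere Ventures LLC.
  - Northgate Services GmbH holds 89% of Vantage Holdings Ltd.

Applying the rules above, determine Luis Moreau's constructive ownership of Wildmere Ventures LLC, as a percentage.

By parent–child attribution (R2), Luis Moreau is treated as also owning Amira Moreau's interest in Northgate Services GmbH, giving 79% + 21% = 100%.
Chain via Northgate Services GmbH → Vantage Holdings Ltd (R1): 100% × 89% × 32% = 28.48% of Wildmere Ventures LLC.

28.48%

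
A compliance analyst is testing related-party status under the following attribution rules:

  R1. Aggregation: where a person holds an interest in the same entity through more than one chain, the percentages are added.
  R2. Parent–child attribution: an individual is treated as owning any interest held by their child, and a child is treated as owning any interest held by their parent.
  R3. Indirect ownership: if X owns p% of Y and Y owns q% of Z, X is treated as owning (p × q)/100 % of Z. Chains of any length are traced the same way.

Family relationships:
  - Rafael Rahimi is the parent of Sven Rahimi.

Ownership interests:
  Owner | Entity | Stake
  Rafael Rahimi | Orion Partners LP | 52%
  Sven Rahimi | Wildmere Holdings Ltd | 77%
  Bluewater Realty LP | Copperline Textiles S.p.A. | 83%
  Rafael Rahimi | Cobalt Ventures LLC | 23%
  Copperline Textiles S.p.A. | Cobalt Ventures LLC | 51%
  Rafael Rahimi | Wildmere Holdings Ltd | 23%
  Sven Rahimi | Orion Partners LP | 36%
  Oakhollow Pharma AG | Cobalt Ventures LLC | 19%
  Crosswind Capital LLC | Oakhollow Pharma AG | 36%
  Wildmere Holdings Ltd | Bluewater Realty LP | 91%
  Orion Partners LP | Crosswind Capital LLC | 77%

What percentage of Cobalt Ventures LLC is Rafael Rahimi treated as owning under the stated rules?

By parent–child attribution (R2), Rafael Rahimi is treated as also owning Sven Rahimi's interest in Wildmere Holdings Ltd, giving 23% + 77% = 100%.
By parent–child attribution (R2), Rafael Rahimi is treated as also owning Sven Rahimi's interest in Orion Partners LP, giving 52% + 36% = 88%.
Chain via Wildmere Holdings Ltd → Bluewater Realty LP → Copperline Textiles S.p.A. (R3): 100% × 91% × 83% × 51% = 38.5203% of Cobalt Ventures LLC.
Chain via Orion Partners LP → Crosswind Capital LLC → Oakhollow Pharma AG (R3): 88% × 77% × 36% × 19% = 4.634784% of Cobalt Ventures LLC.
Direct interest in Cobalt Ventures LLC: 23%.
Aggregating (R1): 38.5203% + 4.634784% + 23% = 66.155084%.

66.155084%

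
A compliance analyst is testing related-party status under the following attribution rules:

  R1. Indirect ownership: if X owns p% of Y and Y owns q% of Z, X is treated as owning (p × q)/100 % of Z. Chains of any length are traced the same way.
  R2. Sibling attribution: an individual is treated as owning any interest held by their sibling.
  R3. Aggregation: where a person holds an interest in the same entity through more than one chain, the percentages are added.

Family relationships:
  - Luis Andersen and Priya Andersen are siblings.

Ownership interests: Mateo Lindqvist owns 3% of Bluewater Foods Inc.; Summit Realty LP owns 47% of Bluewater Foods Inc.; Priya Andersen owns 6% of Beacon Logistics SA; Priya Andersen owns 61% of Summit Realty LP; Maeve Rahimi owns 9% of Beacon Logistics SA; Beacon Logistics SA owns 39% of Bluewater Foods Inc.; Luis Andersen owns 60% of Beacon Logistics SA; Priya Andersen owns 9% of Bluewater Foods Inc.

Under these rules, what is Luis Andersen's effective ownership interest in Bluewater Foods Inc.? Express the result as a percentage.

By sibling attribution (R2), Luis Andersen is treated as also owning Priya Andersen's interest in Beacon Logistics SA, giving 60% + 6% = 66%.
By sibling attribution (R2), Luis Andersen is treated as owning Priya Andersen's 61% interest in Summit Realty LP.
By sibling attribution (R2), Luis Andersen is treated as owning Priya Andersen's 9% interest in Bluewater Foods Inc.
Chain via Beacon Logistics SA (R1): 66% × 39% = 25.74% of Bluewater Foods Inc.
Chain via Summit Realty LP (R1): 61% × 47% = 28.67% of Bluewater Foods Inc.
Direct interest in Bluewater Foods Inc: 9%.
Aggregating (R3): 25.74% + 28.67% + 9% = 63.41%.

63.41%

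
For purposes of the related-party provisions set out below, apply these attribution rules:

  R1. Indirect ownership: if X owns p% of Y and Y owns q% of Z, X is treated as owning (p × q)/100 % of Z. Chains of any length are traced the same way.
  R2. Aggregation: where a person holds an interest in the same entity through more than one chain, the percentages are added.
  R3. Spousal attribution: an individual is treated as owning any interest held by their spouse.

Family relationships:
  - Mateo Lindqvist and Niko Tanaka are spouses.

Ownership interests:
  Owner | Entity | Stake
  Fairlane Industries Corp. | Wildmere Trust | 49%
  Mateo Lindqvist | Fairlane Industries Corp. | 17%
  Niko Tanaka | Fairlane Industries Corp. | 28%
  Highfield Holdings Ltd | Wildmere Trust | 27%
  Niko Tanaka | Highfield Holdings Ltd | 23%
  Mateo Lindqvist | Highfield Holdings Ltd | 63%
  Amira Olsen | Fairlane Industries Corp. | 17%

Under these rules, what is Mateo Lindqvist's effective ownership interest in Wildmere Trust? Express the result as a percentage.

45.27%

By spousal attribution (R3), Mateo Lindqvist is treated as also owning Niko Tanaka's interest in Fairlane Industries Corp, giving 17% + 28% = 45%.
By spousal attribution (R3), Mateo Lindqvist is treated as also owning Niko Tanaka's interest in Highfield Holdings Ltd, giving 63% + 23% = 86%.
Chain via Fairlane Industries Corp. (R1): 45% × 49% = 22.05% of Wildmere Trust.
Chain via Highfield Holdings Ltd (R1): 86% × 27% = 23.22% of Wildmere Trust.
Aggregating (R2): 22.05% + 23.22% = 45.27%.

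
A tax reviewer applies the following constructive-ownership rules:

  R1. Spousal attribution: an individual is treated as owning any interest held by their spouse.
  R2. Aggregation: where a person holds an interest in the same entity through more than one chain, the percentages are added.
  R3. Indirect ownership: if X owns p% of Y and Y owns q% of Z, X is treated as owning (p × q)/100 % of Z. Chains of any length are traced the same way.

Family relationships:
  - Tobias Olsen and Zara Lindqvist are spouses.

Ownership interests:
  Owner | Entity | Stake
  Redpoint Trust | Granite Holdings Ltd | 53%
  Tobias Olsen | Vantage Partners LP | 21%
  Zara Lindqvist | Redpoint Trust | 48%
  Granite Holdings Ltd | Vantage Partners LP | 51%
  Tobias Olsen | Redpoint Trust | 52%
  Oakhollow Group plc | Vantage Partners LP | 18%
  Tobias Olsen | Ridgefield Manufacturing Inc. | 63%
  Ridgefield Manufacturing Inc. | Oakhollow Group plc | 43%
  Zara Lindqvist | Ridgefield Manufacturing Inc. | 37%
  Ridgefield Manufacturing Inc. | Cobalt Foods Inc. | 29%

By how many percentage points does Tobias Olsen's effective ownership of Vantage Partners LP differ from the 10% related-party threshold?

By spousal attribution (R1), Tobias Olsen is treated as also owning Zara Lindqvist's interest in Redpoint Trust, giving 52% + 48% = 100%.
By spousal attribution (R1), Tobias Olsen is treated as also owning Zara Lindqvist's interest in Ridgefield Manufacturing Inc, giving 63% + 37% = 100%.
Chain via Redpoint Trust → Granite Holdings Ltd (R3): 100% × 53% × 51% = 27.03% of Vantage Partners LP.
Chain via Ridgefield Manufacturing Inc. → Oakhollow Group plc (R3): 100% × 43% × 18% = 7.74% of Vantage Partners LP.
Direct interest in Vantage Partners LP: 21%.
Aggregating (R2): 27.03% + 7.74% + 21% = 55.77%.
55.77% exceeds the 10% threshold by 45.77 percentage points.

45.77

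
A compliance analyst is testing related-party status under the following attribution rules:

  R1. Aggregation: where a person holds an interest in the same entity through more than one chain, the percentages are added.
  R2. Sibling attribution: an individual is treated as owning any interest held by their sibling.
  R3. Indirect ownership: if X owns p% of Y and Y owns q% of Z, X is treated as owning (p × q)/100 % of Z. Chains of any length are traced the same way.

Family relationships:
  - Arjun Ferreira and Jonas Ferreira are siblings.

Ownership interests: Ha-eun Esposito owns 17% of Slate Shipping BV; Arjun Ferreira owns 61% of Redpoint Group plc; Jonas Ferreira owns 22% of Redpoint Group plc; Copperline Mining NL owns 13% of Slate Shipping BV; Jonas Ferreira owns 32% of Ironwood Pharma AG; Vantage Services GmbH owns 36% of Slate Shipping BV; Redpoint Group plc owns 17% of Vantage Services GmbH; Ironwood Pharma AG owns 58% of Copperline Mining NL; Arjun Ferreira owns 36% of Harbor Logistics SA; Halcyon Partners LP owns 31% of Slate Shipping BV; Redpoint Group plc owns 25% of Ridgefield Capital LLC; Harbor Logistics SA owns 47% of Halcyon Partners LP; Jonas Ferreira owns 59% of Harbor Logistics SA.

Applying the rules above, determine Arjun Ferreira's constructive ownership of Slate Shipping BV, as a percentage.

By sibling attribution (R2), Arjun Ferreira is treated as also owning Jonas Ferreira's interest in Harbor Logistics SA, giving 36% + 59% = 95%.
By sibling attribution (R2), Arjun Ferreira is treated as also owning Jonas Ferreira's interest in Redpoint Group plc, giving 61% + 22% = 83%.
By sibling attribution (R2), Arjun Ferreira is treated as owning Jonas Ferreira's 32% interest in Ironwood Pharma AG.
Chain via Harbor Logistics SA → Halcyon Partners LP (R3): 95% × 47% × 31% = 13.8415% of Slate Shipping BV.
Chain via Redpoint Group plc → Vantage Services GmbH (R3): 83% × 17% × 36% = 5.0796% of Slate Shipping BV.
Chain via Ironwood Pharma AG → Copperline Mining NL (R3): 32% × 58% × 13% = 2.4128% of Slate Shipping BV.
Aggregating (R1): 13.8415% + 5.0796% + 2.4128% = 21.3339%.

21.3339%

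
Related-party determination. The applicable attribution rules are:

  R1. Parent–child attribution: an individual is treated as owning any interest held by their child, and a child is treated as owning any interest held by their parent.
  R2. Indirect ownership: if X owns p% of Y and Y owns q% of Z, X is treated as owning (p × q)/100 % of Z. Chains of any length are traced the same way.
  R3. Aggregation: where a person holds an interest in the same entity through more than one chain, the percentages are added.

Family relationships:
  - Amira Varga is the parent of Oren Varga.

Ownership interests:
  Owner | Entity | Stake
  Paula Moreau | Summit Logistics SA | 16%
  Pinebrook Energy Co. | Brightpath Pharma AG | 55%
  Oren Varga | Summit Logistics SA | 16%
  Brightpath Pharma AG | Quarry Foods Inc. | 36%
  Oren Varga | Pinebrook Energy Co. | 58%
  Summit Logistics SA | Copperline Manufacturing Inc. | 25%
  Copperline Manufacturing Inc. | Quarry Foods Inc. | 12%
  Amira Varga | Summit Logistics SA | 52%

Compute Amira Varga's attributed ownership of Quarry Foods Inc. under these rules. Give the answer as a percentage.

By parent–child attribution (R1), Amira Varga is treated as also owning Oren Varga's interest in Summit Logistics SA, giving 52% + 16% = 68%.
By parent–child attribution (R1), Amira Varga is treated as owning Oren Varga's 58% interest in Pinebrook Energy Co.
Chain via Summit Logistics SA → Copperline Manufacturing Inc. (R2): 68% × 25% × 12% = 2.04% of Quarry Foods Inc.
Chain via Pinebrook Energy Co. → Brightpath Pharma AG (R2): 58% × 55% × 36% = 11.484% of Quarry Foods Inc.
Aggregating (R3): 2.04% + 11.484% = 13.524%.

13.524%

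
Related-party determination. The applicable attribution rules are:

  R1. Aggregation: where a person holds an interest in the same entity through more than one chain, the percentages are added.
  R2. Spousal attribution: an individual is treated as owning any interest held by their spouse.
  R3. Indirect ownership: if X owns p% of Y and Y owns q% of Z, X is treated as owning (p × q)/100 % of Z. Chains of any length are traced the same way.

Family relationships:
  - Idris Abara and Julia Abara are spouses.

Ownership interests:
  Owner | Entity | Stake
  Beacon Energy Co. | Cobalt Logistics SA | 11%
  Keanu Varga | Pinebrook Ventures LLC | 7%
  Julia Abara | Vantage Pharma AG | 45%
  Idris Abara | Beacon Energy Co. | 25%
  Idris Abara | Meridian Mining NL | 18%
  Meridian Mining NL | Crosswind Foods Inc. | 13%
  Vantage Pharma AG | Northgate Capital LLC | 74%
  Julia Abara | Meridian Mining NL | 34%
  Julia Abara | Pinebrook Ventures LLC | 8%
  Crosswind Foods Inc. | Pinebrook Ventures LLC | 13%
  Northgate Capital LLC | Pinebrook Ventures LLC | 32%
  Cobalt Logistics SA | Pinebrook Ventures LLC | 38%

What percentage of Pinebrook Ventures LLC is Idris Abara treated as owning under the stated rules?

20.5798%

By spousal attribution (R2), Idris Abara is treated as also owning Julia Abara's interest in Meridian Mining NL, giving 18% + 34% = 52%.
By spousal attribution (R2), Idris Abara is treated as owning Julia Abara's 45% interest in Vantage Pharma AG.
By spousal attribution (R2), Idris Abara is treated as owning Julia Abara's 8% interest in Pinebrook Ventures LLC.
Chain via Beacon Energy Co. → Cobalt Logistics SA (R3): 25% × 11% × 38% = 1.045% of Pinebrook Ventures LLC.
Chain via Meridian Mining NL → Crosswind Foods Inc. (R3): 52% × 13% × 13% = 0.8788% of Pinebrook Ventures LLC.
Chain via Vantage Pharma AG → Northgate Capital LLC (R3): 45% × 74% × 32% = 10.656% of Pinebrook Ventures LLC.
Direct interest in Pinebrook Ventures LLC: 8%.
Aggregating (R1): 1.045% + 0.8788% + 10.656% + 8% = 20.5798%.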